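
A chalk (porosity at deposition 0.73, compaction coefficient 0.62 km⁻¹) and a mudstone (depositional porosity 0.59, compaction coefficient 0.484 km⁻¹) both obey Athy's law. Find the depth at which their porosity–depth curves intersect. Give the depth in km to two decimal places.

1.57 km

Set phi₀ₐ e^(−βₐz) = phi₀ᵦ e^(−βᵦz) ⇒ ln(phi₀ₐ/phi₀ᵦ) = (βₐ − βᵦ)·z
z = ln(0.73/0.59) / (0.62 − 0.484) = 0.2129 / 0.136 = 1.566 km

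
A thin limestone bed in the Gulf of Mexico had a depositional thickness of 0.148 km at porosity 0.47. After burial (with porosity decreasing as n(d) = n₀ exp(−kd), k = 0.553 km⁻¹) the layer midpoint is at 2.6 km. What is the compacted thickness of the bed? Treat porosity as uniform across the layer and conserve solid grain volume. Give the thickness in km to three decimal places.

Porosity at 2.6 km: n = 0.47·exp(−0.553×2.6) = 0.1116
Solid-volume conservation: h(1−n) = h₀(1−n₀) ⇒ h = h₀·(1−n₀)/(1−n)
h = 0.148 × (1 − 0.47)/(1 − 0.1116) = 0.148 × 0.5966 = 0.0883 km

0.088 km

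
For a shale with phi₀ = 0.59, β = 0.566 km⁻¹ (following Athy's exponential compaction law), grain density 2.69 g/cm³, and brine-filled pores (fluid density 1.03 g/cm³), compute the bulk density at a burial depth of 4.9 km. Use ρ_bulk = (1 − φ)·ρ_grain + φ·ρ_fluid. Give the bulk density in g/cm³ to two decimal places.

2.63 g/cm³

Porosity at depth: phi = 0.59·exp(−0.566×4.9) = 0.59×0.0624 = 0.0368
Bulk density: ρ_b = (1−phi)ρ_g + phi·ρ_f = 0.9632×2.69 + 0.0368×1.03
       = 2.591 + 0.038 = 2.629 g/cm³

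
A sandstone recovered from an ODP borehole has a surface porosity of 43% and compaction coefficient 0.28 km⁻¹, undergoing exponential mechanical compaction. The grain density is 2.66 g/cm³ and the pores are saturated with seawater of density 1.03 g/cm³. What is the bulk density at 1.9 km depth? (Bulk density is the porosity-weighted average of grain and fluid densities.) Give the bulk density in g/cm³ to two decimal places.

2.25 g/cm³

Porosity at depth: n = 0.43·exp(−0.28×1.9) = 0.43×0.5874 = 0.2526
Bulk density: ρ_b = (1−n)ρ_g + n·ρ_f = 0.7474×2.66 + 0.2526×1.03
       = 1.988 + 0.260 = 2.248 g/cm³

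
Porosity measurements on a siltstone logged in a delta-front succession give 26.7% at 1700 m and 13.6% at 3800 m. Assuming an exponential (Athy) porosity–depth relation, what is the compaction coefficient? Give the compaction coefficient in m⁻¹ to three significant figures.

Working in km (1 km = 1000 m; c in km⁻¹ = c in m⁻¹ × 1000):
Athy: n(d) = n₀ e^(−cd) ⇒ n₁/n₂ = e^{c(d₂−d₁)} ⇒ c = ln(n₁/n₂)/(d₂−d₁)
c = ln(0.267/0.136) / (3.8 − 1.7) = ln(1.963) / 2.1 = 0.6746 / 2.1 = 0.3212 km⁻¹

0.000321 m⁻¹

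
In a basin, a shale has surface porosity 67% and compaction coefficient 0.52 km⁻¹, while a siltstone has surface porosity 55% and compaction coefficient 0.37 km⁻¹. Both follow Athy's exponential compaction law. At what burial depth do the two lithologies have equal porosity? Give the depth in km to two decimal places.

1.32 km

Set n₀ₐ e^(−cₐd) = n₀ᵦ e^(−cᵦd) ⇒ ln(n₀ₐ/n₀ᵦ) = (cₐ − cᵦ)·d
d = ln(0.67/0.55) / (0.52 − 0.37) = 0.1974 / 0.15 = 1.316 km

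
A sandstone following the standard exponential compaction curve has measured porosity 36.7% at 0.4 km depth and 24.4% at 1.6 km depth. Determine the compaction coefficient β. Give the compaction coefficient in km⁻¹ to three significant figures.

Athy: φ(z) = φ₀ e^(−βz) ⇒ φ₁/φ₂ = e^{β(z₂−z₁)} ⇒ β = ln(φ₁/φ₂)/(z₂−z₁)
β = ln(0.367/0.244) / (1.6 − 0.4) = ln(1.504) / 1.2 = 0.4082 / 1.2 = 0.3402 km⁻¹

0.340 km⁻¹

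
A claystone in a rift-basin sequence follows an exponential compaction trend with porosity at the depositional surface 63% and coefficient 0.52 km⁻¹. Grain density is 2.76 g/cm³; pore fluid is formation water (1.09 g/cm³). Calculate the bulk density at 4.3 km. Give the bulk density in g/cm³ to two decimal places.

2.65 g/cm³

Porosity at depth: n = 0.63·exp(−0.52×4.3) = 0.63×0.1069 = 0.0673
Bulk density: ρ_b = (1−n)ρ_g + n·ρ_f = 0.9327×2.76 + 0.0673×1.09
       = 2.574 + 0.073 = 2.648 g/cm³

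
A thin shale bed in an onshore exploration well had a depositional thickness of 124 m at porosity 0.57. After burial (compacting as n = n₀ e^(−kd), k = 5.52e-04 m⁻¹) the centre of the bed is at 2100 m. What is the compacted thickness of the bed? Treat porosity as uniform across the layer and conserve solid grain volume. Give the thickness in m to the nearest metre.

Working in km (1 km = 1000 m; k in km⁻¹ = k in m⁻¹ × 1000):
Porosity at 2.1 km: n = 0.57·exp(−0.552×2.1) = 0.1788
Solid-volume conservation: h(1−n) = h₀(1−n₀) ⇒ h = h₀·(1−n₀)/(1−n)
h = 0.124 × (1 − 0.57)/(1 − 0.1788) = 0.124 × 0.5236 = 0.0649 km

65 m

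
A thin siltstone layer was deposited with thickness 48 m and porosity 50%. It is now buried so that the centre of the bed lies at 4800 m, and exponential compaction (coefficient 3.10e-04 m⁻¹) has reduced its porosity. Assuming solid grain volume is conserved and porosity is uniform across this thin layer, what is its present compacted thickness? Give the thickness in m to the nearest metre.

Working in km (1 km = 1000 m; k in km⁻¹ = k in m⁻¹ × 1000):
Porosity at 4.8 km: n = 0.5·exp(−0.31×4.8) = 0.1129
Solid-volume conservation: h(1−n) = h₀(1−n₀) ⇒ h = h₀·(1−n₀)/(1−n)
h = 0.048 × (1 − 0.5)/(1 − 0.1129) = 0.048 × 0.5636 = 0.0271 km

27 m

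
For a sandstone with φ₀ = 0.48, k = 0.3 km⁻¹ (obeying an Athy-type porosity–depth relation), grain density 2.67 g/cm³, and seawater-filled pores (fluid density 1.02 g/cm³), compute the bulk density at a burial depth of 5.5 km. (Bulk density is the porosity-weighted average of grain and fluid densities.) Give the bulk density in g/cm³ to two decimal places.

2.52 g/cm³

Porosity at depth: φ = 0.48·exp(−0.3×5.5) = 0.48×0.1920 = 0.0922
Bulk density: ρ_b = (1−φ)ρ_g + φ·ρ_f = 0.9078×2.67 + 0.0922×1.02
       = 2.424 + 0.094 = 2.518 g/cm³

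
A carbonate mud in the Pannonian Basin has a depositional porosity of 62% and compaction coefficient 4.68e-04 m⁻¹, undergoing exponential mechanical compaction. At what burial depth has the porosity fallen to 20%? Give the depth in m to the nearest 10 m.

Working in km (1 km = 1000 m; c in km⁻¹ = c in m⁻¹ × 1000):
Invert Athy's law: Z = ln(φ₀/φ) / c
Z = ln(0.62/0.2) / 0.468 = ln(3.1) / 0.468 = 1.1314 / 0.468 = 2.418 km

2420 m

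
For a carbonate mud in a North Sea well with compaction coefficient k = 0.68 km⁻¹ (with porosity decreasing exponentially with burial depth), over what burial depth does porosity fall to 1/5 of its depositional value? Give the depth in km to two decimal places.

phi/phi₀ = 1/5 ⇒ exp(−k·z) = 1/5 ⇒ z = ln(5) / k
z = 1.6094 / 0.68 = 2.367 km

2.37 km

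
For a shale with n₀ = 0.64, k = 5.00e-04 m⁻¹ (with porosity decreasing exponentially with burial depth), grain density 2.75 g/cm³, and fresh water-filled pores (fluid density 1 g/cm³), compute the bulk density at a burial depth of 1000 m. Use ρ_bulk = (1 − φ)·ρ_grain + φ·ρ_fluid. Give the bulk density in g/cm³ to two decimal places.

Working in km (1 km = 1000 m; k in km⁻¹ = k in m⁻¹ × 1000):
Porosity at depth: n = 0.64·exp(−0.5×1) = 0.64×0.6065 = 0.3882
Bulk density: ρ_b = (1−n)ρ_g + n·ρ_f = 0.6118×2.75 + 0.3882×1
       = 1.683 + 0.388 = 2.071 g/cm³

2.07 g/cm³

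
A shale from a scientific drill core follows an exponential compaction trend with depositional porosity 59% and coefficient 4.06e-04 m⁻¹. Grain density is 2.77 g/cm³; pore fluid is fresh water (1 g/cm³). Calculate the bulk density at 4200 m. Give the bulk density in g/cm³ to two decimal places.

2.58 g/cm³

Working in km (1 km = 1000 m; β in km⁻¹ = β in m⁻¹ × 1000):
Porosity at depth: phi = 0.59·exp(−0.406×4.2) = 0.59×0.1817 = 0.1072
Bulk density: ρ_b = (1−phi)ρ_g + phi·ρ_f = 0.8928×2.77 + 0.1072×1
       = 2.473 + 0.107 = 2.580 g/cm³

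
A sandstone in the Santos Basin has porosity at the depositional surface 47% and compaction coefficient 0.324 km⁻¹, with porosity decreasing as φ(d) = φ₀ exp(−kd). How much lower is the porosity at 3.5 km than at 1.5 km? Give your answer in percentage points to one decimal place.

13.8 percentage points

φ(1.5) = 0.47·e^(−0.324×1.5) = 0.2891
φ(3.5) = 0.47·e^(−0.324×3.5) = 0.1512
Δφ = 0.2891 − 0.1512 = 0.1379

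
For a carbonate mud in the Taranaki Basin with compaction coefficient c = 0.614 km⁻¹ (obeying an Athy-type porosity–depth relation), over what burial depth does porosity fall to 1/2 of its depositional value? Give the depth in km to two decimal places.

1.13 km

φ/φ₀ = 1/2 ⇒ exp(−c·z) = 1/2 ⇒ z = ln(2) / c
z = 0.6931 / 0.614 = 1.129 km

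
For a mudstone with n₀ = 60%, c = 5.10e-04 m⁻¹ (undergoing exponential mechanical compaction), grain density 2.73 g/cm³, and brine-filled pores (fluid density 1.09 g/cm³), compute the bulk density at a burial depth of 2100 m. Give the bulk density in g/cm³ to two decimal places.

2.39 g/cm³

Working in km (1 km = 1000 m; c in km⁻¹ = c in m⁻¹ × 1000):
Porosity at depth: n = 0.6·exp(−0.51×2.1) = 0.6×0.3427 = 0.2056
Bulk density: ρ_b = (1−n)ρ_g + n·ρ_f = 0.7944×2.73 + 0.2056×1.09
       = 2.169 + 0.224 = 2.393 g/cm³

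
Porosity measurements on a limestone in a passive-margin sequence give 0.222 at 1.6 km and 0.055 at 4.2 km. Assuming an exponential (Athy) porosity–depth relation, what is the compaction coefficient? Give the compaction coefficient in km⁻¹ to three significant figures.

Athy: n(z) = n₀ e^(−kz) ⇒ n₁/n₂ = e^{k(z₂−z₁)} ⇒ k = ln(n₁/n₂)/(z₂−z₁)
k = ln(0.222/0.055) / (4.2 − 1.6) = ln(4.036) / 2.6 = 1.3953 / 2.6 = 0.5367 km⁻¹

0.537 km⁻¹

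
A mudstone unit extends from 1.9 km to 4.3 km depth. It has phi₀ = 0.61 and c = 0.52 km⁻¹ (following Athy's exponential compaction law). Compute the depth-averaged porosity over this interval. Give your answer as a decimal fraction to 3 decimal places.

0.130

⟨phi⟩ = (1/(d₂−d₁)) ∫ phi₀ e^(−cd) dd = phi₀·(e^(−c·d₁) − e^(−c·d₂)) / (c·(d₂−d₁))
e^(−0.52×1.9) = 0.3723; e^(−0.52×4.3) = 0.1069
⟨phi⟩ = 0.61 × (0.3723 − 0.1069) / (0.52 × 2.4) = 0.61 × 0.2127 = 0.1297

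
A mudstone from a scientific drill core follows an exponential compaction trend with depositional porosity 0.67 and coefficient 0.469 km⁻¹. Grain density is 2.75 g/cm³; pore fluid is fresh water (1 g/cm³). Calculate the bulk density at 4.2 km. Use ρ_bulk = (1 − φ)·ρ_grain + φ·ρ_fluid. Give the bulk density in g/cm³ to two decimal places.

Porosity at depth: φ = 0.67·exp(−0.469×4.2) = 0.67×0.1395 = 0.0935
Bulk density: ρ_b = (1−φ)ρ_g + φ·ρ_f = 0.9065×2.75 + 0.0935×1
       = 2.493 + 0.093 = 2.586 g/cm³

2.59 g/cm³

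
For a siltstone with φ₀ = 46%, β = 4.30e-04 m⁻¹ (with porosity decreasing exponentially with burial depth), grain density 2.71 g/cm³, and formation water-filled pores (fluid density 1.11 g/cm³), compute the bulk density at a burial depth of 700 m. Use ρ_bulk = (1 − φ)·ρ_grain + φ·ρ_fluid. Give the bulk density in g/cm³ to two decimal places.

2.17 g/cm³

Working in km (1 km = 1000 m; β in km⁻¹ = β in m⁻¹ × 1000):
Porosity at depth: φ = 0.46·exp(−0.43×0.7) = 0.46×0.7401 = 0.3404
Bulk density: ρ_b = (1−φ)ρ_g + φ·ρ_f = 0.6596×2.71 + 0.3404×1.11
       = 1.787 + 0.378 = 2.165 g/cm³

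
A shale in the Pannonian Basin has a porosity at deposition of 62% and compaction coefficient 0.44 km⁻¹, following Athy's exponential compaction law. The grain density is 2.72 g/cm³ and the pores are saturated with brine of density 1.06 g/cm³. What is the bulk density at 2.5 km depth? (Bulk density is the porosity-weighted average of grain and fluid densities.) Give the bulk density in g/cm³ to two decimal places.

Porosity at depth: φ = 0.62·exp(−0.44×2.5) = 0.62×0.3329 = 0.2064
Bulk density: ρ_b = (1−φ)ρ_g + φ·ρ_f = 0.7936×2.72 + 0.2064×1.06
       = 2.159 + 0.219 = 2.377 g/cm³

2.38 g/cm³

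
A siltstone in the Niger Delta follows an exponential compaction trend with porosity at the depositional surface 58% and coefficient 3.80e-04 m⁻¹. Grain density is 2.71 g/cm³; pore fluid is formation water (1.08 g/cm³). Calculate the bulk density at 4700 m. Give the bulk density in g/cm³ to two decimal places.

Working in km (1 km = 1000 m; β in km⁻¹ = β in m⁻¹ × 1000):
Porosity at depth: φ = 0.58·exp(−0.38×4.7) = 0.58×0.1676 = 0.0972
Bulk density: ρ_b = (1−φ)ρ_g + φ·ρ_f = 0.9028×2.71 + 0.0972×1.08
       = 2.447 + 0.105 = 2.552 g/cm³

2.55 g/cm³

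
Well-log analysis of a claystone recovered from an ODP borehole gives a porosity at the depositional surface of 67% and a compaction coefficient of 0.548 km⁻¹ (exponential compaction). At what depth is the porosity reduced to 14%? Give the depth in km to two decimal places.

2.86 km

Invert Athy's law: Z = ln(φ₀/φ) / c
Z = ln(0.67/0.14) / 0.548 = ln(4.786) / 0.548 = 1.5656 / 0.548 = 2.857 km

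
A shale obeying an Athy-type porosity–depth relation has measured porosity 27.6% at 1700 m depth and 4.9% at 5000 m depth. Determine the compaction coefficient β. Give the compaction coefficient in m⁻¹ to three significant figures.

Working in km (1 km = 1000 m; β in km⁻¹ = β in m⁻¹ × 1000):
Athy: phi(Z) = phi₀ e^(−βZ) ⇒ phi₁/phi₂ = e^{β(Z₂−Z₁)} ⇒ β = ln(phi₁/phi₂)/(Z₂−Z₁)
β = ln(0.276/0.049) / (5 − 1.7) = ln(5.633) / 3.3 = 1.7286 / 3.3 = 0.5238 km⁻¹

0.000524 m⁻¹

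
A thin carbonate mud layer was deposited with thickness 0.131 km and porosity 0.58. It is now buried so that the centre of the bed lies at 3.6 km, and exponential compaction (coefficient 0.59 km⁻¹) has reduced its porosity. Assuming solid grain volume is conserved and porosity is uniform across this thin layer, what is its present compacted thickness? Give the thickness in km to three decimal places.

0.059 km

Porosity at 3.6 km: phi = 0.58·exp(−0.59×3.6) = 0.0693
Solid-volume conservation: h(1−phi) = h₀(1−phi₀) ⇒ h = h₀·(1−phi₀)/(1−phi)
h = 0.131 × (1 − 0.58)/(1 − 0.0693) = 0.131 × 0.4513 = 0.0591 km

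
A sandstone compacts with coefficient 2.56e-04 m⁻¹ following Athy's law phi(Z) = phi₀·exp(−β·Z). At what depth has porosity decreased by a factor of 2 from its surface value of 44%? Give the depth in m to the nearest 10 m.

2710 m

Working in km (1 km = 1000 m; β in km⁻¹ = β in m⁻¹ × 1000):
phi/phi₀ = 1/2 ⇒ exp(−β·Z) = 1/2 ⇒ Z = ln(2) / β
Z = 0.6931 / 0.256 = 2.708 km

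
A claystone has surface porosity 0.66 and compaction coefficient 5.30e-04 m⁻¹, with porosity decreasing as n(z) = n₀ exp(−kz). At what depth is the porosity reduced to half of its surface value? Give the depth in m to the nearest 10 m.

1310 m

Working in km (1 km = 1000 m; k in km⁻¹ = k in m⁻¹ × 1000):
n/n₀ = 1/2 ⇒ exp(−k·z) = 1/2 ⇒ z = ln(2) / k
z = 0.6931 / 0.53 = 1.308 km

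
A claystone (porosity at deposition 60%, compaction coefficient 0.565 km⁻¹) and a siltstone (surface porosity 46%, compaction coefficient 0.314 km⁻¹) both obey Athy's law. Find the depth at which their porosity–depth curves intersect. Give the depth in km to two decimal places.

1.06 km

Set phi₀ₐ e^(−kₐZ) = phi₀ᵦ e^(−kᵦZ) ⇒ ln(phi₀ₐ/phi₀ᵦ) = (kₐ − kᵦ)·Z
Z = ln(0.6/0.46) / (0.565 − 0.314) = 0.2657 / 0.251 = 1.059 km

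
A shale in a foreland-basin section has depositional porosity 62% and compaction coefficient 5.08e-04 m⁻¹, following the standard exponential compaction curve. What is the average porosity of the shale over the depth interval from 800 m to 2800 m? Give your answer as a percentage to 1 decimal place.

25.9%

Working in km (1 km = 1000 m; β in km⁻¹ = β in m⁻¹ × 1000):
⟨phi⟩ = (1/(Z₂−Z₁)) ∫ phi₀ e^(−βZ) dZ = phi₀·(e^(−β·Z₁) − e^(−β·Z₂)) / (β·(Z₂−Z₁))
e^(−0.508×0.8) = 0.6660; e^(−0.508×2.8) = 0.2411
⟨phi⟩ = 0.62 × (0.6660 − 0.2411) / (0.508 × 2) = 0.62 × 0.4182 = 0.2593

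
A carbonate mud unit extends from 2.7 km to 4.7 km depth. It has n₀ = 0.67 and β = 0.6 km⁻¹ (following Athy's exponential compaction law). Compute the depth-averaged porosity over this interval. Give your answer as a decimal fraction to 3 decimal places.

⟨n⟩ = (1/(Z₂−Z₁)) ∫ n₀ e^(−βZ) dZ = n₀·(e^(−β·Z₁) − e^(−β·Z₂)) / (β·(Z₂−Z₁))
e^(−0.6×2.7) = 0.1979; e^(−0.6×4.7) = 0.0596
⟨n⟩ = 0.67 × (0.1979 − 0.0596) / (0.6 × 2) = 0.67 × 0.1152 = 0.0772

0.077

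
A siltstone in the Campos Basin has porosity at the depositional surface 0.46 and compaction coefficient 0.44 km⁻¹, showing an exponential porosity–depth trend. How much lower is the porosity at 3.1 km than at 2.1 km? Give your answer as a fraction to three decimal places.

phi(2.1) = 0.46·e^(−0.44×2.1) = 0.1826
phi(3.1) = 0.46·e^(−0.44×3.1) = 0.1176
Δphi = 0.1826 − 0.1176 = 0.0650

0.065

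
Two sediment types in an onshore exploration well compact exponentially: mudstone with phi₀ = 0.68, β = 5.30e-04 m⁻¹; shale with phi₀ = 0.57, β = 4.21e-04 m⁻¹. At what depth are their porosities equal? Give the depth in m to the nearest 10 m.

1620 m

Working in km (1 km = 1000 m; β in km⁻¹ = β in m⁻¹ × 1000):
Set phi₀ₐ e^(−βₐz) = phi₀ᵦ e^(−βᵦz) ⇒ ln(phi₀ₐ/phi₀ᵦ) = (βₐ − βᵦ)·z
z = ln(0.68/0.57) / (0.53 − 0.421) = 0.1765 / 0.109 = 1.619 km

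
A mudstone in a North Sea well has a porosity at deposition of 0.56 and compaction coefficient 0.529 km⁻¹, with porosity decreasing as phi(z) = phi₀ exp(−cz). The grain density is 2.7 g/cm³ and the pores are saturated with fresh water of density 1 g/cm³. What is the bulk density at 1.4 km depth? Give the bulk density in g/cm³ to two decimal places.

2.25 g/cm³

Porosity at depth: phi = 0.56·exp(−0.529×1.4) = 0.56×0.4768 = 0.2670
Bulk density: ρ_b = (1−phi)ρ_g + phi·ρ_f = 0.7330×2.7 + 0.2670×1
       = 1.979 + 0.267 = 2.246 g/cm³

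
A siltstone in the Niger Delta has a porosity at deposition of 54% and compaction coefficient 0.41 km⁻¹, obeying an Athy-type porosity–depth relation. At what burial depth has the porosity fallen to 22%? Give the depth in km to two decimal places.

2.19 km

Invert Athy's law: z = ln(phi₀/phi) / c
z = ln(0.54/0.22) / 0.41 = ln(2.455) / 0.41 = 0.8979 / 0.41 = 2.190 km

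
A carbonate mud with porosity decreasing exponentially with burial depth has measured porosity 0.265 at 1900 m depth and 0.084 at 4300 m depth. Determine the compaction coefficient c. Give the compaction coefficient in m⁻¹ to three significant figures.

0.000479 m⁻¹

Working in km (1 km = 1000 m; c in km⁻¹ = c in m⁻¹ × 1000):
Athy: phi(d) = phi₀ e^(−cd) ⇒ phi₁/phi₂ = e^{c(d₂−d₁)} ⇒ c = ln(phi₁/phi₂)/(d₂−d₁)
c = ln(0.265/0.084) / (4.3 − 1.9) = ln(3.155) / 2.4 = 1.1489 / 2.4 = 0.4787 km⁻¹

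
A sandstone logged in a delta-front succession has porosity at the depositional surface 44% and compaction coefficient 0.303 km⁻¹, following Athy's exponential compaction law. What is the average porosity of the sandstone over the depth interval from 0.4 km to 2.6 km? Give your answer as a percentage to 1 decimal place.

⟨n⟩ = (1/(d₂−d₁)) ∫ n₀ e^(−βd) dd = n₀·(e^(−β·d₁) − e^(−β·d₂)) / (β·(d₂−d₁))
e^(−0.303×0.4) = 0.8859; e^(−0.303×2.6) = 0.4548
⟨n⟩ = 0.44 × (0.8859 − 0.4548) / (0.303 × 2.2) = 0.44 × 0.6466 = 0.2845

28.4%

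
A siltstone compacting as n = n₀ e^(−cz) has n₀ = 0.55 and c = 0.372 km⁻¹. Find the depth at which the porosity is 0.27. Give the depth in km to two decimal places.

Invert Athy's law: z = ln(n₀/n) / c
z = ln(0.55/0.27) / 0.372 = ln(2.037) / 0.372 = 0.7115 / 0.372 = 1.913 km

1.91 km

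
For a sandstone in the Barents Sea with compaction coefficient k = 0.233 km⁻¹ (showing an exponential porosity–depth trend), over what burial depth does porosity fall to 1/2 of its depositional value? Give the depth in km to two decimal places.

φ/φ₀ = 1/2 ⇒ exp(−k·z) = 1/2 ⇒ z = ln(2) / k
z = 0.6931 / 0.233 = 2.975 km

2.97 km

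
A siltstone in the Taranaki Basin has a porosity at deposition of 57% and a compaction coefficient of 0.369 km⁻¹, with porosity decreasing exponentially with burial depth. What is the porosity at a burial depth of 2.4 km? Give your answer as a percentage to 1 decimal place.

φ = φ₀·exp(−k·Z) = 0.57 × exp(−0.369 × 2.4) = 0.57 × exp(−0.8856)
  = 0.57 × 0.4125 = 0.2351

23.5%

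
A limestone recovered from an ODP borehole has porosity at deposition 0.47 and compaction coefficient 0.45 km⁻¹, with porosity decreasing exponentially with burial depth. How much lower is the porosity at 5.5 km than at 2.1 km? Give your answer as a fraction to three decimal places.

0.143

φ(2.1) = 0.47·e^(−0.45×2.1) = 0.1827
φ(5.5) = 0.47·e^(−0.45×5.5) = 0.0396
Δφ = 0.1827 − 0.0396 = 0.1431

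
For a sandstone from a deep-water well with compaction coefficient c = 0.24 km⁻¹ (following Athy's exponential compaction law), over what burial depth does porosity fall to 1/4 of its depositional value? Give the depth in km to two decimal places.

n/n₀ = 1/4 ⇒ exp(−c·Z) = 1/4 ⇒ Z = ln(4) / c
Z = 1.3863 / 0.24 = 5.776 km

5.78 km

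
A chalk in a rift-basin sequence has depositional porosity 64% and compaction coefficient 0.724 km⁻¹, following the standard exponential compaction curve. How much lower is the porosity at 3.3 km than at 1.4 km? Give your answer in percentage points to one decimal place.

17.4 percentage points

phi(1.4) = 0.64·e^(−0.724×1.4) = 0.2323
phi(3.3) = 0.64·e^(−0.724×3.3) = 0.0587
Δphi = 0.2323 − 0.0587 = 0.1736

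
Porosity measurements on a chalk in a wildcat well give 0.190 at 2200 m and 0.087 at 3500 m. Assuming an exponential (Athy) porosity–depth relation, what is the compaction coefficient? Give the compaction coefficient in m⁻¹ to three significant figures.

0.000601 m⁻¹

Working in km (1 km = 1000 m; β in km⁻¹ = β in m⁻¹ × 1000):
Athy: phi(d) = phi₀ e^(−βd) ⇒ phi₁/phi₂ = e^{β(d₂−d₁)} ⇒ β = ln(phi₁/phi₂)/(d₂−d₁)
β = ln(0.19/0.087) / (3.5 − 2.2) = ln(2.184) / 1.3 = 0.7811 / 1.3 = 0.6009 km⁻¹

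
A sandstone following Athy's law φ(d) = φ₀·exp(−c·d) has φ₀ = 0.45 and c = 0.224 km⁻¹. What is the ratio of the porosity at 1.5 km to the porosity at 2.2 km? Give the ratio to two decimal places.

1.17

φ(d₁)/φ(d₂) = e^(−c·d₁)/e^(−c·d₂) = e^{c(d₂−d₁)}
= exp(0.224 × 0.7) = exp(0.1568) = 1.1698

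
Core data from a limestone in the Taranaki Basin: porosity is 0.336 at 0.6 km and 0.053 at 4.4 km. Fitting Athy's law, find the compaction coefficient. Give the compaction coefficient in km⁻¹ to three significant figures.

0.486 km⁻¹

Athy: φ(d) = φ₀ e^(−cd) ⇒ φ₁/φ₂ = e^{c(d₂−d₁)} ⇒ c = ln(φ₁/φ₂)/(d₂−d₁)
c = ln(0.336/0.053) / (4.4 − 0.6) = ln(6.34) / 3.8 = 1.8468 / 3.8 = 0.486 km⁻¹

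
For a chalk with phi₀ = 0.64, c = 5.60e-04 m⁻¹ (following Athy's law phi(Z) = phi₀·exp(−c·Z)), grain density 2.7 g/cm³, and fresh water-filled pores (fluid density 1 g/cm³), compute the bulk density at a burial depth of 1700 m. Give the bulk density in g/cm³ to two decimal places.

2.28 g/cm³

Working in km (1 km = 1000 m; c in km⁻¹ = c in m⁻¹ × 1000):
Porosity at depth: phi = 0.64·exp(−0.56×1.7) = 0.64×0.3860 = 0.2470
Bulk density: ρ_b = (1−phi)ρ_g + phi·ρ_f = 0.7530×2.7 + 0.2470×1
       = 2.033 + 0.247 = 2.280 g/cm³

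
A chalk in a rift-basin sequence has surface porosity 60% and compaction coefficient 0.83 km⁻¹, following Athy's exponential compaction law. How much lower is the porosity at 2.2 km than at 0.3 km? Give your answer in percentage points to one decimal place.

phi(0.3) = 0.6·e^(−0.83×0.3) = 0.4677
phi(2.2) = 0.6·e^(−0.83×2.2) = 0.0966
Δphi = 0.4677 − 0.0966 = 0.3711

37.1 percentage points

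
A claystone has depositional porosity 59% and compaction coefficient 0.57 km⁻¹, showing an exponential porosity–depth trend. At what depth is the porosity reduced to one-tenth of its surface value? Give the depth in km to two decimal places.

4.04 km

phi/phi₀ = 1/10 ⇒ exp(−k·z) = 1/10 ⇒ z = ln(10) / k
z = 2.3026 / 0.57 = 4.040 km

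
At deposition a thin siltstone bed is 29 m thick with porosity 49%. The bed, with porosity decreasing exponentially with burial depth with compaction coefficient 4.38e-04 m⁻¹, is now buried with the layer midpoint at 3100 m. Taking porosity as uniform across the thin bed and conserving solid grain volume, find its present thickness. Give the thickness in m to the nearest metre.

17 m

Working in km (1 km = 1000 m; β in km⁻¹ = β in m⁻¹ × 1000):
Porosity at 3.1 km: n = 0.49·exp(−0.438×3.1) = 0.1260
Solid-volume conservation: h(1−n) = h₀(1−n₀) ⇒ h = h₀·(1−n₀)/(1−n)
h = 0.029 × (1 − 0.49)/(1 − 0.1260) = 0.029 × 0.5836 = 0.0169 km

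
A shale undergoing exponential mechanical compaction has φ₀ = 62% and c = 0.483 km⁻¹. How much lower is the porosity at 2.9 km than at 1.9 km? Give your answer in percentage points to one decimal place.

9.5 percentage points

φ(1.9) = 0.62·e^(−0.483×1.9) = 0.2477
φ(2.9) = 0.62·e^(−0.483×2.9) = 0.1528
Δφ = 0.2477 − 0.1528 = 0.0949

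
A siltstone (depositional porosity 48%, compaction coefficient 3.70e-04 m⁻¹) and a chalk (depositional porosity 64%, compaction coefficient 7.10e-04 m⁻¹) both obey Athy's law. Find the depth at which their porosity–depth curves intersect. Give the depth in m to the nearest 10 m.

850 m

Working in km (1 km = 1000 m; k in km⁻¹ = k in m⁻¹ × 1000):
Set φ₀ₐ e^(−kₐZ) = φ₀ᵦ e^(−kᵦZ) ⇒ ln(φ₀ₐ/φ₀ᵦ) = (kₐ − kᵦ)·Z
Z = ln(0.48/0.64) / (0.37 − 0.71) = -0.2877 / -0.34 = 0.846 km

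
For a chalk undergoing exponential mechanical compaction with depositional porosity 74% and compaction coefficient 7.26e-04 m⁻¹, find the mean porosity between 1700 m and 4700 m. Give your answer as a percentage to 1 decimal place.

8.8%

Working in km (1 km = 1000 m; β in km⁻¹ = β in m⁻¹ × 1000):
⟨phi⟩ = (1/(z₂−z₁)) ∫ phi₀ e^(−βz) dz = phi₀·(e^(−β·z₁) − e^(−β·z₂)) / (β·(z₂−z₁))
e^(−0.726×1.7) = 0.2911; e^(−0.726×4.7) = 0.0330
⟨phi⟩ = 0.74 × (0.2911 − 0.0330) / (0.726 × 3) = 0.74 × 0.1185 = 0.0877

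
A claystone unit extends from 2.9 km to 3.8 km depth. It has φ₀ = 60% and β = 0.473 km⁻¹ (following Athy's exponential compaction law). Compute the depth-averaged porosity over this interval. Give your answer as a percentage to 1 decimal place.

⟨φ⟩ = (1/(z₂−z₁)) ∫ φ₀ e^(−βz) dz = φ₀·(e^(−β·z₁) − e^(−β·z₂)) / (β·(z₂−z₁))
e^(−0.473×2.9) = 0.2537; e^(−0.473×3.8) = 0.1657
⟨φ⟩ = 0.6 × (0.2537 − 0.1657) / (0.473 × 0.9) = 0.6 × 0.2066 = 0.1240

12.4%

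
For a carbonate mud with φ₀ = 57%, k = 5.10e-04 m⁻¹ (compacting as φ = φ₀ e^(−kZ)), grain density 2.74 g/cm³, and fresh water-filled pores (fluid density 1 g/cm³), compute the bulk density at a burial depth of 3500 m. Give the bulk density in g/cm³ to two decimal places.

2.57 g/cm³

Working in km (1 km = 1000 m; k in km⁻¹ = k in m⁻¹ × 1000):
Porosity at depth: φ = 0.57·exp(−0.51×3.5) = 0.57×0.1678 = 0.0956
Bulk density: ρ_b = (1−φ)ρ_g + φ·ρ_f = 0.9044×2.74 + 0.0956×1
       = 2.478 + 0.096 = 2.574 g/cm³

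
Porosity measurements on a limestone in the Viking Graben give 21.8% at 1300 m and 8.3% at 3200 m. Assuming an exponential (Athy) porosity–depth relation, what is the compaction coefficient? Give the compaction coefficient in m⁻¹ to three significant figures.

0.000508 m⁻¹

Working in km (1 km = 1000 m; k in km⁻¹ = k in m⁻¹ × 1000):
Athy: n(z) = n₀ e^(−kz) ⇒ n₁/n₂ = e^{k(z₂−z₁)} ⇒ k = ln(n₁/n₂)/(z₂−z₁)
k = ln(0.218/0.083) / (3.2 − 1.3) = ln(2.627) / 1.9 = 0.9657 / 1.9 = 0.5082 km⁻¹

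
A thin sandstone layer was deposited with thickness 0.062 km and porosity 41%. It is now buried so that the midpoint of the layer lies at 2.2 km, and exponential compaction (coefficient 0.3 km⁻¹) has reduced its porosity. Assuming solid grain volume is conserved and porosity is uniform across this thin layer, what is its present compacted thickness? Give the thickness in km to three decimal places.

Porosity at 2.2 km: φ = 0.41·exp(−0.3×2.2) = 0.2119
Solid-volume conservation: h(1−φ) = h₀(1−φ₀) ⇒ h = h₀·(1−φ₀)/(1−φ)
h = 0.062 × (1 − 0.41)/(1 − 0.2119) = 0.062 × 0.7486 = 0.0464 km

0.046 km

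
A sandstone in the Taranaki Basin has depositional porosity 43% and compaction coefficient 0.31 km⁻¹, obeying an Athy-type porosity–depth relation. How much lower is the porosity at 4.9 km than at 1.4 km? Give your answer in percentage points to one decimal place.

18.4 percentage points

φ(1.4) = 0.43·e^(−0.31×1.4) = 0.2786
φ(4.9) = 0.43·e^(−0.31×4.9) = 0.0941
Δφ = 0.2786 − 0.0941 = 0.1845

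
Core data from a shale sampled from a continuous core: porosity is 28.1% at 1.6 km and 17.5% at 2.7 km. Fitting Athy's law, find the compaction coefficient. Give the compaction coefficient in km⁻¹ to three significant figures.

Athy: φ(Z) = φ₀ e^(−kZ) ⇒ φ₁/φ₂ = e^{k(Z₂−Z₁)} ⇒ k = ln(φ₁/φ₂)/(Z₂−Z₁)
k = ln(0.281/0.175) / (2.7 − 1.6) = ln(1.606) / 1.1 = 0.4736 / 1.1 = 0.4305 km⁻¹

0.431 km⁻¹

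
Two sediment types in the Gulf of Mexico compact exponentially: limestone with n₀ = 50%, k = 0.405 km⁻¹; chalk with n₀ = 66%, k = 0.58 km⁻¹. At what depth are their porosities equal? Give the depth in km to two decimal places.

1.59 km

Set n₀ₐ e^(−kₐZ) = n₀ᵦ e^(−kᵦZ) ⇒ ln(n₀ₐ/n₀ᵦ) = (kₐ − kᵦ)·Z
Z = ln(0.5/0.66) / (0.405 − 0.58) = -0.2776 / -0.175 = 1.586 km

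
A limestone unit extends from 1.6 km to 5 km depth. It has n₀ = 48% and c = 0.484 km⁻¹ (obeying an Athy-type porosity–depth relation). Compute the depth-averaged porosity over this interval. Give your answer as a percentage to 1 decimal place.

10.9%

⟨n⟩ = (1/(d₂−d₁)) ∫ n₀ e^(−cd) dd = n₀·(e^(−c·d₁) − e^(−c·d₂)) / (c·(d₂−d₁))
e^(−0.484×1.6) = 0.4610; e^(−0.484×5) = 0.0889
⟨n⟩ = 0.48 × (0.4610 − 0.0889) / (0.484 × 3.4) = 0.48 × 0.2261 = 0.1085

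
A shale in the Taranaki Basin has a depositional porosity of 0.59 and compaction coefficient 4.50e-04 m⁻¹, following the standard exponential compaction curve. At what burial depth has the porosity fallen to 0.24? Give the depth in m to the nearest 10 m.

2000 m

Working in km (1 km = 1000 m; k in km⁻¹ = k in m⁻¹ × 1000):
Invert Athy's law: z = ln(n₀/n) / k
z = ln(0.59/0.24) / 0.45 = ln(2.458) / 0.45 = 0.8995 / 0.45 = 1.999 km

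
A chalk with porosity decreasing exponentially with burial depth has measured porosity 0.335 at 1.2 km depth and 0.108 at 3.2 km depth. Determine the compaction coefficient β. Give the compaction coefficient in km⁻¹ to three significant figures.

Athy: n(Z) = n₀ e^(−βZ) ⇒ n₁/n₂ = e^{β(Z₂−Z₁)} ⇒ β = ln(n₁/n₂)/(Z₂−Z₁)
β = ln(0.335/0.108) / (3.2 − 1.2) = ln(3.102) / 2 = 1.1320 / 2 = 0.566 km⁻¹

0.566 km⁻¹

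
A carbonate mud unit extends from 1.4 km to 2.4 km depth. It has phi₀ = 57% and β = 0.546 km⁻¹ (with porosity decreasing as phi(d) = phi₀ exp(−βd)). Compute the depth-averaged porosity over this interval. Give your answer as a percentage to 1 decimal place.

20.5%

⟨phi⟩ = (1/(d₂−d₁)) ∫ phi₀ e^(−βd) dd = phi₀·(e^(−β·d₁) − e^(−β·d₂)) / (β·(d₂−d₁))
e^(−0.546×1.4) = 0.4656; e^(−0.546×2.4) = 0.2697
⟨phi⟩ = 0.57 × (0.4656 − 0.2697) / (0.546 × 1) = 0.57 × 0.3588 = 0.2045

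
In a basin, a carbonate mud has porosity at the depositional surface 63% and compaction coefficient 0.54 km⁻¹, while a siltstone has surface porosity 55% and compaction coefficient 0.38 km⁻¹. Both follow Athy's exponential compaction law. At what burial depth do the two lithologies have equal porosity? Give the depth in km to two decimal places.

0.85 km

Set φ₀ₐ e^(−cₐd) = φ₀ᵦ e^(−cᵦd) ⇒ ln(φ₀ₐ/φ₀ᵦ) = (cₐ − cᵦ)·d
d = ln(0.63/0.55) / (0.54 − 0.38) = 0.1358 / 0.16 = 0.849 km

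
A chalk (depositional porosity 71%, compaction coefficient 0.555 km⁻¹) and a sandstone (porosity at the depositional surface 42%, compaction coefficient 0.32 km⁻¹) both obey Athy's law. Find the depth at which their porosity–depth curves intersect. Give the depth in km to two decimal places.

2.23 km

Set φ₀ₐ e^(−kₐz) = φ₀ᵦ e^(−kᵦz) ⇒ ln(φ₀ₐ/φ₀ᵦ) = (kₐ − kᵦ)·z
z = ln(0.71/0.42) / (0.555 − 0.32) = 0.5250 / 0.235 = 2.234 km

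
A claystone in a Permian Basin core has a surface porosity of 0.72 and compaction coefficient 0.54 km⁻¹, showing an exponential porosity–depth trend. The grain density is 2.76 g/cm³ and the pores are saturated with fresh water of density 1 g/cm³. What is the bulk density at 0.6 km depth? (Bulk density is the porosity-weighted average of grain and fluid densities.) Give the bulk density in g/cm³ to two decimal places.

Porosity at depth: phi = 0.72·exp(−0.54×0.6) = 0.72×0.7233 = 0.5207
Bulk density: ρ_b = (1−phi)ρ_g + phi·ρ_f = 0.4793×2.76 + 0.5207×1
       = 1.323 + 0.521 = 1.843 g/cm³

1.84 g/cm³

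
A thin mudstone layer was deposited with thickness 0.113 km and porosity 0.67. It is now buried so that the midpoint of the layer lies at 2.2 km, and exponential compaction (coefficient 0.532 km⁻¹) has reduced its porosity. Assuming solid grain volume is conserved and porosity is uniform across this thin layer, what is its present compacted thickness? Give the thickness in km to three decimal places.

0.047 km

Porosity at 2.2 km: n = 0.67·exp(−0.532×2.2) = 0.2079
Solid-volume conservation: h(1−n) = h₀(1−n₀) ⇒ h = h₀·(1−n₀)/(1−n)
h = 0.113 × (1 − 0.67)/(1 − 0.2079) = 0.113 × 0.4166 = 0.0471 km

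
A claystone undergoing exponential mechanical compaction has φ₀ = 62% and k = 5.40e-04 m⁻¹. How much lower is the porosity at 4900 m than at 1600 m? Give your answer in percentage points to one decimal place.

Working in km (1 km = 1000 m; k in km⁻¹ = k in m⁻¹ × 1000):
φ(1.6) = 0.62·e^(−0.54×1.6) = 0.2613
φ(4.9) = 0.62·e^(−0.54×4.9) = 0.0440
Δφ = 0.2613 − 0.0440 = 0.2173

21.7 percentage points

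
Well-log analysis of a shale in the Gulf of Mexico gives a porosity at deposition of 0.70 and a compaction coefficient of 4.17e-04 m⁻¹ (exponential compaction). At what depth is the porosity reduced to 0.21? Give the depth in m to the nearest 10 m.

Working in km (1 km = 1000 m; c in km⁻¹ = c in m⁻¹ × 1000):
Invert Athy's law: Z = ln(phi₀/phi) / c
Z = ln(0.7/0.21) / 0.417 = ln(3.333) / 0.417 = 1.2040 / 0.417 = 2.887 km

2890 m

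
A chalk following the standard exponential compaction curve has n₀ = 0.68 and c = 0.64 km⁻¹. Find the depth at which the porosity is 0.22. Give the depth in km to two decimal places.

Invert Athy's law: z = ln(n₀/n) / c
z = ln(0.68/0.22) / 0.64 = ln(3.091) / 0.64 = 1.1285 / 0.64 = 1.763 km

1.76 km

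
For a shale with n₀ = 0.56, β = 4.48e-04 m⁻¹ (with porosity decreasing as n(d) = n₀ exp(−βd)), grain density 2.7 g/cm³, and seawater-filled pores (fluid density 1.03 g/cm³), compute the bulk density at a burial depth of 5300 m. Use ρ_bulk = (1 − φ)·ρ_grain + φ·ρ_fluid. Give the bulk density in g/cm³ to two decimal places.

2.61 g/cm³

Working in km (1 km = 1000 m; β in km⁻¹ = β in m⁻¹ × 1000):
Porosity at depth: n = 0.56·exp(−0.448×5.3) = 0.56×0.0931 = 0.0521
Bulk density: ρ_b = (1−n)ρ_g + n·ρ_f = 0.9479×2.7 + 0.0521×1.03
       = 2.559 + 0.054 = 2.613 g/cm³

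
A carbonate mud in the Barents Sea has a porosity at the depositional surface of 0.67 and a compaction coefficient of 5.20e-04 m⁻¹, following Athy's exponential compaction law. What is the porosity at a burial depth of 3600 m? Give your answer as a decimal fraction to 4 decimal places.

Working in km (1 km = 1000 m; k in km⁻¹ = k in m⁻¹ × 1000):
phi = phi₀·exp(−k·d) = 0.67 × exp(−0.52 × 3.6) = 0.67 × exp(−1.872)
  = 0.67 × 0.1538 = 0.1031

0.1031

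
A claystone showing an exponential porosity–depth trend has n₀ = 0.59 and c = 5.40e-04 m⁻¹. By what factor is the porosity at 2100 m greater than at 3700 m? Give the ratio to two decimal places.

2.37

Working in km (1 km = 1000 m; c in km⁻¹ = c in m⁻¹ × 1000):
n(Z₁)/n(Z₂) = e^(−c·Z₁)/e^(−c·Z₂) = e^{c(Z₂−Z₁)}
= exp(0.54 × 1.6) = exp(0.864) = 2.3726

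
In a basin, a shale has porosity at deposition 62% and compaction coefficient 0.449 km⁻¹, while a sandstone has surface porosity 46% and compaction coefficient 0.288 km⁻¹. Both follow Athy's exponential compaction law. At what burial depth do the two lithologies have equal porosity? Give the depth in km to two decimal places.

1.85 km

Set phi₀ₐ e^(−kₐd) = phi₀ᵦ e^(−kᵦd) ⇒ ln(phi₀ₐ/phi₀ᵦ) = (kₐ − kᵦ)·d
d = ln(0.62/0.46) / (0.449 − 0.288) = 0.2985 / 0.161 = 1.854 km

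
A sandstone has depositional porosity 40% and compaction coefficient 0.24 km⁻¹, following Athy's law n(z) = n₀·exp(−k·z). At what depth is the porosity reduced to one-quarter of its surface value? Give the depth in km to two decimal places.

5.78 km

n/n₀ = 1/4 ⇒ exp(−k·z) = 1/4 ⇒ z = ln(4) / k
z = 1.3863 / 0.24 = 5.776 km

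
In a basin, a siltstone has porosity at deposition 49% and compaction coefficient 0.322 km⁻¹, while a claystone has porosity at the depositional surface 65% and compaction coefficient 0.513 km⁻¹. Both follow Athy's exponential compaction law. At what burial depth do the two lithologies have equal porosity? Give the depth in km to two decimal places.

Set n₀ₐ e^(−kₐz) = n₀ᵦ e^(−kᵦz) ⇒ ln(n₀ₐ/n₀ᵦ) = (kₐ − kᵦ)·z
z = ln(0.49/0.65) / (0.322 − 0.513) = -0.2826 / -0.191 = 1.479 km

1.48 km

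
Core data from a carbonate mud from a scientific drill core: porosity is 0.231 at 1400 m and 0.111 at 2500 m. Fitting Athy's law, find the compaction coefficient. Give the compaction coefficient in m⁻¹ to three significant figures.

Working in km (1 km = 1000 m; β in km⁻¹ = β in m⁻¹ × 1000):
Athy: phi(z) = phi₀ e^(−βz) ⇒ phi₁/phi₂ = e^{β(z₂−z₁)} ⇒ β = ln(phi₁/phi₂)/(z₂−z₁)
β = ln(0.231/0.111) / (2.5 − 1.4) = ln(2.081) / 1.1 = 0.7329 / 1.1 = 0.6663 km⁻¹

0.000666 m⁻¹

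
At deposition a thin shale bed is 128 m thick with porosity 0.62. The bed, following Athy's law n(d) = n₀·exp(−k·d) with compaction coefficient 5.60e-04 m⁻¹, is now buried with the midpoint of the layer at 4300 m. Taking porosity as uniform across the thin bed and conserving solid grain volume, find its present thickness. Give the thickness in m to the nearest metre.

52 m

Working in km (1 km = 1000 m; k in km⁻¹ = k in m⁻¹ × 1000):
Porosity at 4.3 km: n = 0.62·exp(−0.56×4.3) = 0.0558
Solid-volume conservation: h(1−n) = h₀(1−n₀) ⇒ h = h₀·(1−n₀)/(1−n)
h = 0.128 × (1 − 0.62)/(1 − 0.0558) = 0.128 × 0.4025 = 0.0515 km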